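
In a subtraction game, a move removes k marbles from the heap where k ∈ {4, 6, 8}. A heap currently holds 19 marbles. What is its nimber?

1

Grundy values for subtraction set {4, 6, 8}:
k:     0  1  2  3  4  5  6  7  8  9 10 11 12 13 14 15 16 17 18 19
g(k):  0  0  0  0  1  1  1  1  2  2  2  2  0  0  0  0  1  1  1  1
So g(19) = 1.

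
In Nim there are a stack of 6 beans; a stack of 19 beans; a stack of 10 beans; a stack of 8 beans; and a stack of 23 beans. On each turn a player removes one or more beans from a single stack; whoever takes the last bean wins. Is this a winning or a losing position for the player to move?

Losing position

Nim-sum: 6 ⊕ 19 ⊕ 10 ⊕ 8 ⊕ 23 = 0.
The nim-sum is 0, so this is a P-position: the player to move is in a losing position under optimal play.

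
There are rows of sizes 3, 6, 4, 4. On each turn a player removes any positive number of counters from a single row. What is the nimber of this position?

5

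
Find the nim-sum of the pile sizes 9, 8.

Compute the nim-sum pairwise:
9 ^ 8 = 1

1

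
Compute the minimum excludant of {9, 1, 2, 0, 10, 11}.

3

The values 0, 1, 2 are all present; 3 is the first non-negative integer missing from the set.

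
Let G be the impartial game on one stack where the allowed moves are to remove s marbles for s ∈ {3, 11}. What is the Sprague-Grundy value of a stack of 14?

Grundy values for subtraction set {3, 11}:
k:     0  1  2  3  4  5  6  7  8  9 10 11 12 13 14
g(k):  0  0  0  1  1  1  0  0  0  1  1  1  2  2  0
So g(14) = 0.

0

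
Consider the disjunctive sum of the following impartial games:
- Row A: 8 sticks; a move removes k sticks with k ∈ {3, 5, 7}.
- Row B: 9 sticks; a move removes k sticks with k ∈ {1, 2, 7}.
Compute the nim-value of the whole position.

2

Build the Grundy sequence for row A with g(k) = mex{g(k−s) : s ∈ {3, 5, 7}, s ≤ k}:
g(0) = mex{} = 0
g(1) = mex{} = 0
g(2) = mex{} = 0
g(3) = mex{0} = 1
g(4) = mex{0} = 1
g(5) = mex{0} = 1
g(6) = mex{0,1} = 2
g(7) = mex{0,1} = 2
g(8) = mex{0,1} = 2
So g(8) = 2.
For row B, compute g(0), g(1), … with moves {1, 2, 7}:
g(0) = mex{} = 0
g(1) = mex{0} = 1
g(2) = mex{0,1} = 2
g(3) = mex{1,2} = 0
g(4) = mex{0,2} = 1
g(5) = mex{0,1} = 2
g(6) = mex{1,2} = 0
g(7) = mex{0,2} = 1
g(8) = mex{0,1} = 2
g(9) = mex{1,2} = 0
So g(9) = 0.
The value of a disjunctive sum is the nim-sum of the parts.
Combined value = 2 XOR 0 = 2.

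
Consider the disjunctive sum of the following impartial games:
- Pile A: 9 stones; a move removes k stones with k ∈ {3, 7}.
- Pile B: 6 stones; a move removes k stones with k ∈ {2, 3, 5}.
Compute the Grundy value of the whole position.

2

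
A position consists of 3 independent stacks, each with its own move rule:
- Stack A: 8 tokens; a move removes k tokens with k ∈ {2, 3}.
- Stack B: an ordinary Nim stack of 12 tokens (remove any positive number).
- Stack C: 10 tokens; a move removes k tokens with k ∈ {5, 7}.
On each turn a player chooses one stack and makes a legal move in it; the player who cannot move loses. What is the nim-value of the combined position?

15

Grundy values for stack A (subtraction set {2, 3}):
k:     0  1  2  3  4  5  6  7  8
g(k):  0  0  1  1  2  0  0  1  1
So g(8) = 1.
Stack B is a plain Nim stack of size 12, so its Grundy value is 12.
Build the Grundy sequence for stack C with g(k) = mex{g(k−s) : s ∈ {5, 7}, s ≤ k}:
k:     0  1  2  3  4  5  6  7  8  9 10
g(k):  0  0  0  0  0  1  1  1  1  1  2
So g(10) = 2.
The value of a disjunctive sum is the nim-sum of the parts.
Combined value = 1 ⊕ 12 ⊕ 2 = 15.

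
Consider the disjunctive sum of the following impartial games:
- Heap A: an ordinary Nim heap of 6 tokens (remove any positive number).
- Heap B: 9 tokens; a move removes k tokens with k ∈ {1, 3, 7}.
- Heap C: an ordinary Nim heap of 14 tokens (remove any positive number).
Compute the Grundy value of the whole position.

Heap A is a plain Nim heap of size 6, so its Grundy value is 6.
Grundy values for heap B (subtraction set {1, 3, 7}):
k:     0  1  2  3  4  5  6  7  8  9
g(k):  0  1  0  1  0  1  0  1  0  1
So g(9) = 1.
Heap C is a plain Nim heap of size 14, so its Grundy value is 14.
The value of a disjunctive sum is the nim-sum of the parts.
Combined value = 6 ⊕ 1 ⊕ 14 = 9.

9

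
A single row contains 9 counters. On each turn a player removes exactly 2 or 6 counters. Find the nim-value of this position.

Compute g(0), g(1), … for moves {2, 6}:
k:     0  1  2  3  4  5  6  7  8  9
g(k):  0  0  1  1  0  0  1  1  0  0
So g(9) = 0.

0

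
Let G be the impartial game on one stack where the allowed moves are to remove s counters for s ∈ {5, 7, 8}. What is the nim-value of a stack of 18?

1

Compute g(0), g(1), … for moves {5, 7, 8}:
k:     0  1  2  3  4  5  6  7  8  9 10 11 12 13 14 15 16 17 18
g(k):  0  0  0  0  0  1  1  1  1  1  2  2  2  0  0  0  0  0  1
So g(18) = 1.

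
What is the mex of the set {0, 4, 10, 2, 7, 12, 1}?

The values 0, 1, 2 are all present; 3 is the first non-negative integer missing from the set.

3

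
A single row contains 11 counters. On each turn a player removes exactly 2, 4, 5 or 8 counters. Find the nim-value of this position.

2

Compute g(0), g(1), … for moves {2, 4, 5, 8}:
g(0) = mex{} = 0
g(1) = mex{} = 0
g(2) = mex{0} = 1
g(3) = mex{0} = 1
g(4) = mex{0,1} = 2
g(5) = mex{0,1} = 2
g(6) = mex{0,1,2} = 3
g(7) = mex{1,2} = 0
g(8) = mex{0,1,2,3} = 4
g(9) = mex{0,2} = 1
g(10) = mex{1,2,3,4} = 0
g(11) = mex{0,1,3} = 2
So g(11) = 2.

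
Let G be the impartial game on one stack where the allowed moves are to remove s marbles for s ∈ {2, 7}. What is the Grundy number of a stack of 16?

1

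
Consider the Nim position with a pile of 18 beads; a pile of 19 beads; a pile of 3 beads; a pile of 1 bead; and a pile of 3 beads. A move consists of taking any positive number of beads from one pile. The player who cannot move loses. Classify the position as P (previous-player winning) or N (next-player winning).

Nim-sum: 18 ⊕ 19 ⊕ 3 ⊕ 1 ⊕ 3 = 0.
The nim-sum is 0, so this is a P-position: the player to move is in a losing position under optimal play.

P-position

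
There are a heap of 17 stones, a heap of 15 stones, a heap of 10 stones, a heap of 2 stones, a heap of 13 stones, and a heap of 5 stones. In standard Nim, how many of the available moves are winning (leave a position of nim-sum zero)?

1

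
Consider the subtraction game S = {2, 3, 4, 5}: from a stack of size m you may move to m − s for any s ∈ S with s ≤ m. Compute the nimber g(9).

Compute g(0), g(1), … for moves {2, 3, 4, 5}:
g(0) = mex{} = 0
g(1) = mex{} = 0
g(2) = mex{0} = 1
g(3) = mex{0} = 1
g(4) = mex{0,1} = 2
g(5) = mex{0,1} = 2
g(6) = mex{0,1,2} = 3
g(7) = mex{1,2} = 0
g(8) = mex{1,2,3} = 0
g(9) = mex{0,2,3} = 1
So g(9) = 1.

1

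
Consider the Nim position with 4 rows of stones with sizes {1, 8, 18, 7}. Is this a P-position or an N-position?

N-position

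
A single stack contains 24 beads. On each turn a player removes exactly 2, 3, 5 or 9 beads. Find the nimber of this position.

1

Grundy values for subtraction set {2, 3, 5, 9}:
k:     0  1  2  3  4  5  6  7  8  9 10 11 12 13 14 15 16 17 18 19 20 21 22 23 24
g(k):  0  0  1  1  2  2  3  0  0  1  1  2  2  3  0  0  1  1  2  2  3  0  0  1  1
So g(24) = 1.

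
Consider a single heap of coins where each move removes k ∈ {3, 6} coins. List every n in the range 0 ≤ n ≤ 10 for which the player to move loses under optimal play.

Grundy values for subtraction set {3, 6}:
k:     0  1  2  3  4  5  6  7  8  9 10
g(k):  0  0  0  1  1  1  2  2  2  0  0
The P-positions (g = 0) in 0..10 are 0, 1, 2, 9, 10.

0, 1, 2, 9, 10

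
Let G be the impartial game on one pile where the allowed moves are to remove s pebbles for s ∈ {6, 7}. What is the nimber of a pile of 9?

1

Compute g(0), g(1), … for moves {6, 7}:
k:     0  1  2  3  4  5  6  7  8  9
g(k):  0  0  0  0  0  0  1  1  1  1
So g(9) = 1.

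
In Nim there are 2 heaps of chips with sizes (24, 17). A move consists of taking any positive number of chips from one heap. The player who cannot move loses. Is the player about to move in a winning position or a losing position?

Winning position

Nim-sum: 24 ⊕ 17 = 9.
The nim-sum is 9 ≠ 0, so this is an N-position: the player to move can win.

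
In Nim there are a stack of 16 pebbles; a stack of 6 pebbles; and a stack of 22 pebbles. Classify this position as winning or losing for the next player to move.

In binary:
  10000  (16)
  00110  (6)
  10110  (22)
  -----
  00000  (0)
The nim-sum is 0, so this is a P-position: the player to move is in a losing position under optimal play.

Losing position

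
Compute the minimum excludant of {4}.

0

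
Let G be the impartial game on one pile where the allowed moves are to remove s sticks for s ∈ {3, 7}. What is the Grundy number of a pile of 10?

0

Grundy values for subtraction set {3, 7}:
k:     0  1  2  3  4  5  6  7  8  9 10
g(k):  0  0  0  1  1  1  0  2  2  1  0
So g(10) = 0.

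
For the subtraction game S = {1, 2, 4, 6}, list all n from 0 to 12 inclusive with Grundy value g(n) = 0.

0, 3, 8, 11

Build the Grundy sequence with g(k) = mex{g(k−s) : s ∈ {1, 2, 4, 6}, s ≤ k}:
g(0) = mex{} = 0
g(1) = mex{0} = 1
g(2) = mex{0,1} = 2
g(3) = mex{1,2} = 0
g(4) = mex{0,2} = 1
g(5) = mex{0,1} = 2
g(6) = mex{0,1,2} = 3
g(7) = mex{0,1,2,3} = 4
g(8) = mex{1,2,3,4} = 0
g(9) = mex{0,2,4} = 1
g(10) = mex{0,1,3} = 2
g(11) = mex{1,2,4} = 0
g(12) = mex{0,2,3} = 1
The P-positions (g = 0) in 0..12 are 0, 3, 8, 11.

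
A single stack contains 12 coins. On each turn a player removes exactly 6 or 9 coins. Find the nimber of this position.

Build the Grundy sequence with g(k) = mex{g(k−s) : s ∈ {6, 9}, s ≤ k}:
g(0) = mex{} = 0
g(1) = mex{} = 0
g(2) = mex{} = 0
g(3) = mex{} = 0
g(4) = mex{} = 0
g(5) = mex{} = 0
g(6) = mex{0} = 1
g(7) = mex{0} = 1
g(8) = mex{0} = 1
g(9) = mex{0} = 1
g(10) = mex{0} = 1
g(11) = mex{0} = 1
g(12) = mex{0,1} = 2
So g(12) = 2.

2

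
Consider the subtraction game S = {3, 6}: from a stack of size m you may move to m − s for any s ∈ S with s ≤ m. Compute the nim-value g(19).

0

Build the Grundy sequence with g(k) = mex{g(k−s) : s ∈ {3, 6}, s ≤ k}:
k:     0  1  2  3  4  5  6  7  8  9 10 11 12 13 14 15 16 17 18 19
g(k):  0  0  0  1  1  1  2  2  2  0  0  0  1  1  1  2  2  2  0  0
So g(19) = 0.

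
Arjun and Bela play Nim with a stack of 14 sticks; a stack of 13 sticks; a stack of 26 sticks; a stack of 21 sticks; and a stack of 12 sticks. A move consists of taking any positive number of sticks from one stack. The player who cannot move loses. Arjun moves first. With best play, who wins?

Nim-sum: 14 XOR 13 XOR 26 XOR 21 XOR 12 = 0.
The nim-sum is 0, so this is a P-position: the player to move is in a losing position under optimal play; Arjun is about to move from it and so loses — Bela wins.

Bela wins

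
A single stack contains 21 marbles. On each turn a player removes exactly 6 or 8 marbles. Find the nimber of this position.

Grundy values for subtraction set {6, 8}:
k:     0  1  2  3  4  5  6  7  8  9 10 11 12 13 14 15 16 17 18 19 20 21
g(k):  0  0  0  0  0  0  1  1  1  1  1  1  2  2  0  0  0  0  0  0  1  1
So g(21) = 1.

1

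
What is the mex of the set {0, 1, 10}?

The values 0, 1 are all present; 2 is the first non-negative integer missing from the set.

2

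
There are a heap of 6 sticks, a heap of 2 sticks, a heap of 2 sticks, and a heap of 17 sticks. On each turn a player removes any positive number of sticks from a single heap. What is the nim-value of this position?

Bitwise XOR of the heap sizes:
  00110  (6)
  00010  (2)
  00010  (2)
  10001  (17)
  -----
  10111  (23)

23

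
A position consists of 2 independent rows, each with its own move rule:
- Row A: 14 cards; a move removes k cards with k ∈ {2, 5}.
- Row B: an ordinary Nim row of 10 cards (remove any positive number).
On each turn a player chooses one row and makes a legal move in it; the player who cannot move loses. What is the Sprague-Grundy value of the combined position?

Build the Grundy sequence for row A with g(k) = mex{g(k−s) : s ∈ {2, 5}, s ≤ k}:
k:     0  1  2  3  4  5  6  7  8  9 10 11 12 13 14
g(k):  0  0  1  1  0  2  1  0  0  1  1  0  2  1  0
So g(14) = 0.
Row B is a plain Nim row of size 10, so its Grundy value is 10.
The value of a disjunctive sum is the nim-sum of the parts.
Combined value = 0 XOR 10 = 10.

10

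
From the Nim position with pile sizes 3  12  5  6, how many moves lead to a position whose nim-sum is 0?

In binary:
  0011  (3)
  1100  (12)
  0101  (5)
  0110  (6)
  ----
  1100  (12)
The overall nim-sum is X = 12. A pile of size p has a winning move iff p XOR X < p (reduce it to p XOR X).
  3: 3 XOR 12 = 15 ≥ 3 — no move.
  12: 12 XOR 12 = 0 < 12 — winning move (to 0).
  5: 5 XOR 12 = 9 ≥ 5 — no move.
  6: 6 XOR 12 = 10 ≥ 6 — no move.
That gives 1 winning move.

1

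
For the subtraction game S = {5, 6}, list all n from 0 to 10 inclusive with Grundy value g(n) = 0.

Build the Grundy sequence with g(k) = mex{g(k−s) : s ∈ {5, 6}, s ≤ k}:
g(0) = mex{} = 0
g(1) = mex{} = 0
g(2) = mex{} = 0
g(3) = mex{} = 0
g(4) = mex{} = 0
g(5) = mex{0} = 1
g(6) = mex{0} = 1
g(7) = mex{0} = 1
g(8) = mex{0} = 1
g(9) = mex{0} = 1
g(10) = mex{0,1} = 2
The P-positions (g = 0) in 0..10 are 0, 1, 2, 3, 4.

0, 1, 2, 3, 4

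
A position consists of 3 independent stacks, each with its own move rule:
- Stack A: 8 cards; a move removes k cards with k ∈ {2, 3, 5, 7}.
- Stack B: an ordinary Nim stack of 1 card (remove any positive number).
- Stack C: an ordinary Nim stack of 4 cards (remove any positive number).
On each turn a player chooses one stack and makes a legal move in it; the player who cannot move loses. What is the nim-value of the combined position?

Grundy values for stack A (subtraction set {2, 3, 5, 7}):
k:     0  1  2  3  4  5  6  7  8
g(k):  0  0  1  1  2  2  3  3  4
So g(8) = 4.
Stack B is a plain Nim stack of size 1, so its Grundy value is 1.
Stack C is a plain Nim stack of size 4, so its Grundy value is 4.
By the Sprague-Grundy theorem, the Grundy value of a sum of independent games is the XOR of the component values.
Combined value = 4 ⊕ 1 ⊕ 4 = 1.

1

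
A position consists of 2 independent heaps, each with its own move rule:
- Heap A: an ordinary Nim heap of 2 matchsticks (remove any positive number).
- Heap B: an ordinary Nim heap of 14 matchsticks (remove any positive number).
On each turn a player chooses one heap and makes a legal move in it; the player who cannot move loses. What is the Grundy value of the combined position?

12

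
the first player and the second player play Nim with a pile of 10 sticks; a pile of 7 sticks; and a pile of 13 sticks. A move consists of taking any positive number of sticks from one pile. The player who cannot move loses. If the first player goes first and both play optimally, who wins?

the second player wins

Write each in binary and XOR column by column:
  1010  (10)
  0111  (7)
  1101  (13)
  ----
  0000  (0)
The nim-sum is 0, so this is a P-position: the player to move is in a losing position under optimal play; the first player is about to move from it and so loses — the second player wins.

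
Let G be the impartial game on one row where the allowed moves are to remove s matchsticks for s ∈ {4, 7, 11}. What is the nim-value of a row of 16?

Compute g(0), g(1), … for moves {4, 7, 11}:
k:     0  1  2  3  4  5  6  7  8  9 10 11 12 13 14 15 16
g(k):  0  0  0  0  1  1  1  1  2  2  2  2  3  3  3  0  0
So g(16) = 0.

0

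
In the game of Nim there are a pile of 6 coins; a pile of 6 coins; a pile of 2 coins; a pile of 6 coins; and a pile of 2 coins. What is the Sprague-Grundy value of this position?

Bitwise XOR of the heap sizes:
  110  (6)
  110  (6)
  010  (2)
  110  (6)
  010  (2)
  ---
  110  (6)

6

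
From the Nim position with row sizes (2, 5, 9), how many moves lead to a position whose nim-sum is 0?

1

Nim-sum: 2 ⊕ 5 ⊕ 9 = 14.
The overall nim-sum is X = 14. A row of size p has a winning move iff p XOR X < p (reduce it to p XOR X).
  2: 2 XOR 14 = 12 ≥ 2 — no move.
  5: 5 XOR 14 = 11 ≥ 5 — no move.
  9: 9 XOR 14 = 7 < 9 — winning move (to 7).
That gives 1 winning move.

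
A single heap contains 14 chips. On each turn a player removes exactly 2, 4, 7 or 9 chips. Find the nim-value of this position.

Grundy values for subtraction set {2, 4, 7, 9}:
g(0) = mex{} = 0
g(1) = mex{} = 0
g(2) = mex{0} = 1
g(3) = mex{0} = 1
g(4) = mex{0,1} = 2
g(5) = mex{0,1} = 2
g(6) = mex{1,2} = 0
g(7) = mex{0,1,2} = 3
g(8) = mex{0,2} = 1
g(9) = mex{0,1,2,3} = 4
g(10) = mex{0,1} = 2
g(11) = mex{1,2,3,4} = 0
g(12) = mex{1,2} = 0
g(13) = mex{0,2,4} = 1
g(14) = mex{0,2,3} = 1
So g(14) = 1.

1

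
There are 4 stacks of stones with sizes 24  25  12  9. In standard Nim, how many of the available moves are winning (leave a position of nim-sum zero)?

1

Compute the nim-sum pairwise:
24 ^ 25 = 1
1 ^ 12 = 13
13 ^ 9 = 4
The overall nim-sum is X = 4. A stack of size p has a winning move iff p XOR X < p (reduce it to p XOR X).
  24: 24 XOR 4 = 28 ≥ 24 — no move.
  25: 25 XOR 4 = 29 ≥ 25 — no move.
  12: 12 XOR 4 = 8 < 12 — winning move (to 8).
  9: 9 XOR 4 = 13 ≥ 9 — no move.
That gives 1 winning move.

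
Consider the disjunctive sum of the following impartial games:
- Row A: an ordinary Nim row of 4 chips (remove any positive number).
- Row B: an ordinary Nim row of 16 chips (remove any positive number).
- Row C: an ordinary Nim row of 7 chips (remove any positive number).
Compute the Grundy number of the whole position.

19

Row A is a plain Nim row of size 4, so its Grundy value is 4.
Row B is a plain Nim row of size 16, so its Grundy value is 16.
Row C is a plain Nim row of size 7, so its Grundy value is 7.
By the Sprague-Grundy theorem, the Grundy value of a sum of independent games is the XOR of the component values.
Combined value = 4 XOR 16 XOR 7 = 19.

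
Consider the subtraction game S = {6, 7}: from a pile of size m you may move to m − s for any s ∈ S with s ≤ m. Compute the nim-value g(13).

0

Build the Grundy sequence with g(k) = mex{g(k−s) : s ∈ {6, 7}, s ≤ k}:
k:     0  1  2  3  4  5  6  7  8  9 10 11 12 13
g(k):  0  0  0  0  0  0  1  1  1  1  1  1  2  0
So g(13) = 0.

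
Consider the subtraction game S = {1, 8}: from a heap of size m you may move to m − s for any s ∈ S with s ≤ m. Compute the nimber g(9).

0

Grundy values for subtraction set {1, 8}:
k:     0  1  2  3  4  5  6  7  8  9
g(k):  0  1  0  1  0  1  0  1  2  0
So g(9) = 0.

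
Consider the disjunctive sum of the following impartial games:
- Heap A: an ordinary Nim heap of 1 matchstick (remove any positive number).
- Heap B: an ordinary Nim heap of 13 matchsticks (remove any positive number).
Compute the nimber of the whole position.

12

Heap A is a plain Nim heap of size 1, so its Grundy value is 1.
Heap B is a plain Nim heap of size 13, so its Grundy value is 13.
By the Sprague-Grundy theorem, the Grundy value of a sum of independent games is the XOR of the component values.
Combined value = 1 ⊕ 13 = 12.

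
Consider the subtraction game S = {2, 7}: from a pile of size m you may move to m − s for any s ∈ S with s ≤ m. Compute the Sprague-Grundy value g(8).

2

Grundy values for subtraction set {2, 7}:
g(0) = mex{} = 0
g(1) = mex{} = 0
g(2) = mex{0} = 1
g(3) = mex{0} = 1
g(4) = mex{1} = 0
g(5) = mex{1} = 0
g(6) = mex{0} = 1
g(7) = mex{0} = 1
g(8) = mex{0,1} = 2
So g(8) = 2.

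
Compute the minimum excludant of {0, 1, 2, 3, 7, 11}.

4

The values 0, 1, 2, 3 are all present; 4 is the first non-negative integer missing from the set.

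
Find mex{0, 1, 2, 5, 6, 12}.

3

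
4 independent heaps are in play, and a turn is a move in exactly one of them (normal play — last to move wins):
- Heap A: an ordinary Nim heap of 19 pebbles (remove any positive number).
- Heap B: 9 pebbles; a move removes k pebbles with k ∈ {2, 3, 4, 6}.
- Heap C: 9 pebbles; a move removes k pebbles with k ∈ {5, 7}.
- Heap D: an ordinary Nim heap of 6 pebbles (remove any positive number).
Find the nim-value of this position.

Heap A is a plain Nim heap of size 19, so its Grundy value is 19.
For heap B, compute g(0), g(1), … with moves {2, 3, 4, 6}:
g(0) = mex{} = 0
g(1) = mex{} = 0
g(2) = mex{0} = 1
g(3) = mex{0} = 1
g(4) = mex{0,1} = 2
g(5) = mex{0,1} = 2
g(6) = mex{0,1,2} = 3
g(7) = mex{0,1,2} = 3
g(8) = mex{1,2,3} = 0
g(9) = mex{1,2,3} = 0
So g(9) = 0.
For heap C, compute g(0), g(1), … with moves {5, 7}:
k:     0  1  2  3  4  5  6  7  8  9
g(k):  0  0  0  0  0  1  1  1  1  1
So g(9) = 1.
Heap D is a plain Nim heap of size 6, so its Grundy value is 6.
By the Sprague-Grundy theorem, the Grundy value of a sum of independent games is the XOR of the component values.
Combined value = 19 XOR 0 XOR 1 XOR 6 = 20.

20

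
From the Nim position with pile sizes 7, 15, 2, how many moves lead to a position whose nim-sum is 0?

1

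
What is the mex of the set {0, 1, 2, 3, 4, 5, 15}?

6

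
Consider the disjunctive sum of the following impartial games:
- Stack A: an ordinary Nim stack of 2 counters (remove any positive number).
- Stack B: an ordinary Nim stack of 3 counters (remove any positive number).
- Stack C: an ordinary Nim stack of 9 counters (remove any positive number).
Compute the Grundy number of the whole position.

8

Stack A is a plain Nim stack of size 2, so its Grundy value is 2.
Stack B is a plain Nim stack of size 3, so its Grundy value is 3.
Stack C is a plain Nim stack of size 9, so its Grundy value is 9.
By the Sprague-Grundy theorem, the Grundy value of a sum of independent games is the XOR of the component values.
Combined value = 2 XOR 3 XOR 9 = 8.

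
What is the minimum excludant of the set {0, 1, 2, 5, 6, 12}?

3

The values 0, 1, 2 are all present; 3 is the first non-negative integer missing from the set.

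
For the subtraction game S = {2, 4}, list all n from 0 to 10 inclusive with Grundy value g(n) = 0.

0, 1, 6, 7

Grundy values for subtraction set {2, 4}:
k:     0  1  2  3  4  5  6  7  8  9 10
g(k):  0  0  1  1  2  2  0  0  1  1  2
The P-positions (g = 0) in 0..10 are 0, 1, 6, 7.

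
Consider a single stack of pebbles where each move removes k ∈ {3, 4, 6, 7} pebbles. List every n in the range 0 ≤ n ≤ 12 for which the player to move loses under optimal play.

0, 1, 2, 10, 11, 12

Compute g(0), g(1), … for moves {3, 4, 6, 7}:
k:     0  1  2  3  4  5  6  7  8  9 10 11 12
g(k):  0  0  0  1  1  1  2  2  2  3  0  0  0
The P-positions (g = 0) in 0..12 are 0, 1, 2, 10, 11, 12.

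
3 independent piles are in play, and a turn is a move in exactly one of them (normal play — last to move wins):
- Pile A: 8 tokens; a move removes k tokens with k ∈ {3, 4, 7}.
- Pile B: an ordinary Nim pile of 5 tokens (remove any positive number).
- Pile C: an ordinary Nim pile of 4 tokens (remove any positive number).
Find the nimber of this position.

3

Grundy values for pile A (subtraction set {3, 4, 7}):
g(0) = mex{} = 0
g(1) = mex{} = 0
g(2) = mex{} = 0
g(3) = mex{0} = 1
g(4) = mex{0} = 1
g(5) = mex{0} = 1
g(6) = mex{0,1} = 2
g(7) = mex{0,1} = 2
g(8) = mex{0,1} = 2
So g(8) = 2.
Pile B is a plain Nim pile of size 5, so its Grundy value is 5.
Pile C is a plain Nim pile of size 4, so its Grundy value is 4.
By the Sprague-Grundy theorem, the Grundy value of a sum of independent games is the XOR of the component values.
Combined value = 2 ⊕ 5 ⊕ 4 = 3.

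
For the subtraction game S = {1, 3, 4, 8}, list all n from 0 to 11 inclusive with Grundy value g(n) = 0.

0, 2, 7, 9

Grundy values for subtraction set {1, 3, 4, 8}:
g(0) = mex{} = 0
g(1) = mex{0} = 1
g(2) = mex{1} = 0
g(3) = mex{0} = 1
g(4) = mex{0,1} = 2
g(5) = mex{0,1,2} = 3
g(6) = mex{0,1,3} = 2
g(7) = mex{1,2} = 0
g(8) = mex{0,2,3} = 1
g(9) = mex{1,2,3} = 0
g(10) = mex{0,2} = 1
g(11) = mex{0,1} = 2
The P-positions (g = 0) in 0..11 are 0, 2, 7, 9.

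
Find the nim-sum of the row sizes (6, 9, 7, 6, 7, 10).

3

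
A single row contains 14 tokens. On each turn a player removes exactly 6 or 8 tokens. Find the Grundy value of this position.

Compute g(0), g(1), … for moves {6, 8}:
g(0) = mex{} = 0
g(1) = mex{} = 0
g(2) = mex{} = 0
g(3) = mex{} = 0
g(4) = mex{} = 0
g(5) = mex{} = 0
g(6) = mex{0} = 1
g(7) = mex{0} = 1
g(8) = mex{0} = 1
g(9) = mex{0} = 1
g(10) = mex{0} = 1
g(11) = mex{0} = 1
g(12) = mex{0,1} = 2
g(13) = mex{0,1} = 2
g(14) = mex{1} = 0
So g(14) = 0.

0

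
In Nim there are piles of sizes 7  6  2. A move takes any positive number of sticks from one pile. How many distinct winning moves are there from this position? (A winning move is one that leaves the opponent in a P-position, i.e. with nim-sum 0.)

3

Bitwise XOR of the heap sizes:
  111  (7)
  110  (6)
  010  (2)
  ---
  011  (3)
The overall nim-sum is X = 3. A pile of size p has a winning move iff p XOR X < p (reduce it to p XOR X).
  7: 7 XOR 3 = 4 < 7 — winning move (to 4).
  6: 6 XOR 3 = 5 < 6 — winning move (to 5).
  2: 2 XOR 3 = 1 < 2 — winning move (to 1).
That gives 3 winning moves.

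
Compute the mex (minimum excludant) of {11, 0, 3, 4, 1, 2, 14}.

5

The values 0, 1, 2, 3, 4 are all present; 5 is the first non-negative integer missing from the set.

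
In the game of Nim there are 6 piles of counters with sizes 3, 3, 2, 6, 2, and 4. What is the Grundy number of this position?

Nim-sum: 3 ^ 3 ^ 2 ^ 6 ^ 2 ^ 4 = 2.

2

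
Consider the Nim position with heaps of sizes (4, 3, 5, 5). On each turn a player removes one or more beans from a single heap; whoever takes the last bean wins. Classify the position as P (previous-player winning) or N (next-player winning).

N-position

Bitwise XOR of the heap sizes:
  100  (4)
  011  (3)
  101  (5)
  101  (5)
  ---
  111  (7)
The nim-sum is 7 ≠ 0, so this is an N-position: the player to move can win.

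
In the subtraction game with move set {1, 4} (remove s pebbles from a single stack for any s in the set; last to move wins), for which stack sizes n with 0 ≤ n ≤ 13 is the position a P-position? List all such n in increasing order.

Build the Grundy sequence with g(k) = mex{g(k−s) : s ∈ {1, 4}, s ≤ k}:
k:     0  1  2  3  4  5  6  7  8  9 10 11 12 13
g(k):  0  1  0  1  2  0  1  0  1  2  0  1  0  1
The P-positions (g = 0) in 0..13 are 0, 2, 5, 7, 10, 12.

0, 2, 5, 7, 10, 12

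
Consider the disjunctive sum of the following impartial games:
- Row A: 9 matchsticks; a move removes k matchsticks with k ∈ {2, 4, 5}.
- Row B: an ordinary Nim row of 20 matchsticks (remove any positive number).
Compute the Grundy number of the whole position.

Grundy values for row A (subtraction set {2, 4, 5}):
k:     0  1  2  3  4  5  6  7  8  9
g(k):  0  0  1  1  2  2  3  0  0  1
So g(9) = 1.
Row B is a plain Nim row of size 20, so its Grundy value is 20.
The value of a disjunctive sum is the nim-sum of the parts.
Combined value = 1 XOR 20 = 21.

21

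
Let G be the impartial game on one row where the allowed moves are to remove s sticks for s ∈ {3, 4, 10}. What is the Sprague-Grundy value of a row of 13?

2

Build the Grundy sequence with g(k) = mex{g(k−s) : s ∈ {3, 4, 10}, s ≤ k}:
g(0) = mex{} = 0
g(1) = mex{} = 0
g(2) = mex{} = 0
g(3) = mex{0} = 1
g(4) = mex{0} = 1
g(5) = mex{0} = 1
g(6) = mex{0,1} = 2
g(7) = mex{1} = 0
g(8) = mex{1} = 0
g(9) = mex{1,2} = 0
g(10) = mex{0,2} = 1
g(11) = mex{0} = 1
g(12) = mex{0} = 1
g(13) = mex{0,1} = 2
So g(13) = 2.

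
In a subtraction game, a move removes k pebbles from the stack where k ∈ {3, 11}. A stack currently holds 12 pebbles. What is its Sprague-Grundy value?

2

Grundy values for subtraction set {3, 11}:
k:     0  1  2  3  4  5  6  7  8  9 10 11 12
g(k):  0  0  0  1  1  1  0  0  0  1  1  1  2
So g(12) = 2.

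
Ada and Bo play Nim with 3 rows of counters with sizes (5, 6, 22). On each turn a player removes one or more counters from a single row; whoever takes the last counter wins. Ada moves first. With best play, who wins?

Compute the nim-sum pairwise:
5 XOR 6 = 3
3 XOR 22 = 21
The nim-sum is 21 ≠ 0, so this is an N-position: the player to move can win; Ada has a winning move.

Ada wins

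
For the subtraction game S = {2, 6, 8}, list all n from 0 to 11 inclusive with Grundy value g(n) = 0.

0, 1, 4, 5

Grundy values for subtraction set {2, 6, 8}:
k:     0  1  2  3  4  5  6  7  8  9 10 11
g(k):  0  0  1  1  0  0  1  1  2  2  3  3
The P-positions (g = 0) in 0..11 are 0, 1, 4, 5.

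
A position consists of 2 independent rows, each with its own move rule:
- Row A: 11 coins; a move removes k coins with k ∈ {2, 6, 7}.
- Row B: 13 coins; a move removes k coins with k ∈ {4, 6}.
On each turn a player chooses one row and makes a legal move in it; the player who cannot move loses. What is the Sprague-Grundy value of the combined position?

1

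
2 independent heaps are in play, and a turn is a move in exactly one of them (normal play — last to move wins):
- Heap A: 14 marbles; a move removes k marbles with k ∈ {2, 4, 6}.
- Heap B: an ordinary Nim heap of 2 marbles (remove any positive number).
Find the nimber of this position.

1

Grundy values for heap A (subtraction set {2, 4, 6}):
k:     0  1  2  3  4  5  6  7  8  9 10 11 12 13 14
g(k):  0  0  1  1  2  2  3  3  0  0  1  1  2  2  3
So g(14) = 3.
Heap B is a plain Nim heap of size 2, so its Grundy value is 2.
The value of a disjunctive sum is the nim-sum of the parts.
Combined value = 3 ⊕ 2 = 1.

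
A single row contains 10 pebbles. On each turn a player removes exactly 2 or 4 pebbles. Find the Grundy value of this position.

Build the Grundy sequence with g(k) = mex{g(k−s) : s ∈ {2, 4}, s ≤ k}:
g(0) = mex{} = 0
g(1) = mex{} = 0
g(2) = mex{0} = 1
g(3) = mex{0} = 1
g(4) = mex{0,1} = 2
g(5) = mex{0,1} = 2
g(6) = mex{1,2} = 0
g(7) = mex{1,2} = 0
g(8) = mex{0,2} = 1
g(9) = mex{0,2} = 1
g(10) = mex{0,1} = 2
So g(10) = 2.

2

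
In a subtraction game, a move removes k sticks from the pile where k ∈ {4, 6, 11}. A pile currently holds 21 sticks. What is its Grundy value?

Grundy values for subtraction set {4, 6, 11}:
k:     0  1  2  3  4  5  6  7  8  9 10 11 12 13 14 15 16 17 18 19 20 21
g(k):  0  0  0  0  1  1  1  1  2  2  0  2  3  3  1  0  2  0  0  1  0  1
So g(21) = 1.

1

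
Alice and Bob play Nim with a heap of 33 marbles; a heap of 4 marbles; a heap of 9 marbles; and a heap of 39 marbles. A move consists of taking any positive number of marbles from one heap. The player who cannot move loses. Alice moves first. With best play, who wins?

Alice wins

Compute the nim-sum pairwise:
33 ⊕ 4 = 37
37 ⊕ 9 = 44
44 ⊕ 39 = 11
The nim-sum is 11 ≠ 0, so this is an N-position: the player to move can win; Alice has a winning move.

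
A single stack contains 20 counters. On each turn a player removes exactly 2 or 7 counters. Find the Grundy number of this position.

1

Compute g(0), g(1), … for moves {2, 7}:
k:     0  1  2  3  4  5  6  7  8  9 10 11 12 13 14 15 16 17 18 19 20
g(k):  0  0  1  1  0  0  1  1  2  0  0  1  1  0  0  1  1  2  0  0  1
So g(20) = 1.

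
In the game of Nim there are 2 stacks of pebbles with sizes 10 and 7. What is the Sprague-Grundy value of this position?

13

Bitwise XOR of the heap sizes:
  1010  (10)
  0111  (7)
  ----
  1101  (13)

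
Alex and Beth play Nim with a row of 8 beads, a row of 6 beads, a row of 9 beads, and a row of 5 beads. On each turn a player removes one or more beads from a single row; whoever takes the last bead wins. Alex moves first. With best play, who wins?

In binary:
  1000  (8)
  0110  (6)
  1001  (9)
  0101  (5)
  ----
  0010  (2)
The nim-sum is 2 ≠ 0, so this is an N-position: the player to move can win; Alex has a winning move.

Alex wins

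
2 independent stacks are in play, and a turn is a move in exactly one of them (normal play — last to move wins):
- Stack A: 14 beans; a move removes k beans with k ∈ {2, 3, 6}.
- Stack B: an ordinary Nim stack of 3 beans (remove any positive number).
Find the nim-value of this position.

For stack A, compute g(0), g(1), … with moves {2, 3, 6}:
g(0) = mex{} = 0
g(1) = mex{} = 0
g(2) = mex{0} = 1
g(3) = mex{0} = 1
g(4) = mex{0,1} = 2
g(5) = mex{1} = 0
g(6) = mex{0,1,2} = 3
g(7) = mex{0,2} = 1
g(8) = mex{0,1,3} = 2
g(9) = mex{1,3} = 0
g(10) = mex{1,2} = 0
g(11) = mex{0,2} = 1
g(12) = mex{0,3} = 1
g(13) = mex{0,1} = 2
g(14) = mex{1,2} = 0
So g(14) = 0.
Stack B is a plain Nim stack of size 3, so its Grundy value is 3.
The value of a disjunctive sum is the nim-sum of the parts.
Combined value = 0 ⊕ 3 = 3.

3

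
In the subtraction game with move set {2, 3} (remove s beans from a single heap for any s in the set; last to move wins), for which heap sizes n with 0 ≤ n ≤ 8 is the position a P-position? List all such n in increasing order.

0, 1, 5, 6

Compute g(0), g(1), … for moves {2, 3}:
k:     0  1  2  3  4  5  6  7  8
g(k):  0  0  1  1  2  0  0  1  1
The P-positions (g = 0) in 0..8 are 0, 1, 5, 6.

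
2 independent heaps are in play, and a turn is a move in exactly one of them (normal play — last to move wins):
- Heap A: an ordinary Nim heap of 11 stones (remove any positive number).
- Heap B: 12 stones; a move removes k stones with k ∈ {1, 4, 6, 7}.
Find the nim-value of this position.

9

Heap A is a plain Nim heap of size 11, so its Grundy value is 11.
Build the Grundy sequence for heap B with g(k) = mex{g(k−s) : s ∈ {1, 4, 6, 7}, s ≤ k}:
g(0) = mex{} = 0
g(1) = mex{0} = 1
g(2) = mex{1} = 0
g(3) = mex{0} = 1
g(4) = mex{0,1} = 2
g(5) = mex{1,2} = 0
g(6) = mex{0} = 1
g(7) = mex{0,1} = 2
g(8) = mex{0,1,2} = 3
g(9) = mex{0,1,3} = 2
g(10) = mex{1,2} = 0
g(11) = mex{0,2} = 1
g(12) = mex{0,1,3} = 2
So g(12) = 2.
The value of a disjunctive sum is the nim-sum of the parts.
Combined value = 11 ⊕ 2 = 9.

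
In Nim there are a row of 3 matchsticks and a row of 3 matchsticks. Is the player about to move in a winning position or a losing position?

Losing position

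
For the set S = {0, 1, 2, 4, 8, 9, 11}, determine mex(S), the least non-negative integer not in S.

3

The values 0, 1, 2 are all present; 3 is the first non-negative integer missing from the set.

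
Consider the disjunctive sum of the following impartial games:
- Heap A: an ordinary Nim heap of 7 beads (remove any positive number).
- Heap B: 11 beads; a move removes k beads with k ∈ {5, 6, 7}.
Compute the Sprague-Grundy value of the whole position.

5

Heap A is a plain Nim heap of size 7, so its Grundy value is 7.
Grundy values for heap B (subtraction set {5, 6, 7}):
g(0) = mex{} = 0
g(1) = mex{} = 0
g(2) = mex{} = 0
g(3) = mex{} = 0
g(4) = mex{} = 0
g(5) = mex{0} = 1
g(6) = mex{0} = 1
g(7) = mex{0} = 1
g(8) = mex{0} = 1
g(9) = mex{0} = 1
g(10) = mex{0,1} = 2
g(11) = mex{0,1} = 2
So g(11) = 2.
The value of a disjunctive sum is the nim-sum of the parts.
Combined value = 7 ⊕ 2 = 5.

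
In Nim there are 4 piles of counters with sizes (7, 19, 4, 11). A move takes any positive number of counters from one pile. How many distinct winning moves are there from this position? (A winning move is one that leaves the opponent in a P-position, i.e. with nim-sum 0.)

1

Nim-sum: 7 ⊕ 19 ⊕ 4 ⊕ 11 = 27.
The overall nim-sum is X = 27. A pile of size p has a winning move iff p XOR X < p (reduce it to p XOR X).
  7: 7 XOR 27 = 28 ≥ 7 — no move.
  19: 19 XOR 27 = 8 < 19 — winning move (to 8).
  4: 4 XOR 27 = 31 ≥ 4 — no move.
  11: 11 XOR 27 = 16 ≥ 11 — no move.
That gives 1 winning move.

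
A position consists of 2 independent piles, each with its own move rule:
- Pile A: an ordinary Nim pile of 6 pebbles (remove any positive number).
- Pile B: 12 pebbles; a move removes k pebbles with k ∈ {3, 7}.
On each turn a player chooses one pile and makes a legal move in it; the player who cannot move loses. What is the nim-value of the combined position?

6

Pile A is a plain Nim pile of size 6, so its Grundy value is 6.
Build the Grundy sequence for pile B with g(k) = mex{g(k−s) : s ∈ {3, 7}, s ≤ k}:
k:     0  1  2  3  4  5  6  7  8  9 10 11 12
g(k):  0  0  0  1  1  1  0  2  2  1  0  0  0
So g(12) = 0.
By the Sprague-Grundy theorem, the Grundy value of a sum of independent games is the XOR of the component values.
Combined value = 6 XOR 0 = 6.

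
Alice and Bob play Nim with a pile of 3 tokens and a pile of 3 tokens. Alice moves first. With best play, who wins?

Bitwise XOR of the heap sizes:
  11  (3)
  11  (3)
  --
  00  (0)
The nim-sum is 0, so this is a P-position: the player to move is in a losing position under optimal play; Alice is about to move from it and so loses — Bob wins.

Bob wins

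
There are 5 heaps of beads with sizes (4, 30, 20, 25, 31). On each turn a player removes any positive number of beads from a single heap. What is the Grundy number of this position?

Compute the nim-sum pairwise:
4 ⊕ 30 = 26
26 ⊕ 20 = 14
14 ⊕ 25 = 23
23 ⊕ 31 = 8

8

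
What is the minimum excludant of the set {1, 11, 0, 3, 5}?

2

The values 0, 1 are all present; 2 is the first non-negative integer missing from the set.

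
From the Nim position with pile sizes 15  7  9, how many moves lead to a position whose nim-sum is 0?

3

Compute the nim-sum pairwise:
15 XOR 7 = 8
8 XOR 9 = 1
The overall nim-sum is X = 1. A pile of size p has a winning move iff p XOR X < p (reduce it to p XOR X).
  15: 15 XOR 1 = 14 < 15 — winning move (to 14).
  7: 7 XOR 1 = 6 < 7 — winning move (to 6).
  9: 9 XOR 1 = 8 < 9 — winning move (to 8).
That gives 3 winning moves.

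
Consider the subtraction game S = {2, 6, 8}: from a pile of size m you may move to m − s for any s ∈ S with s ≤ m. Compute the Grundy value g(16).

1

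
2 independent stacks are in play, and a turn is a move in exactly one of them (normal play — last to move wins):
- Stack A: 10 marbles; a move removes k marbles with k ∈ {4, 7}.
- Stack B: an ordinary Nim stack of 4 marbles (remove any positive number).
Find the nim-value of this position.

For stack A, compute g(0), g(1), … with moves {4, 7}:
k:     0  1  2  3  4  5  6  7  8  9 10
g(k):  0  0  0  0  1  1  1  1  2  2  2
So g(10) = 2.
Stack B is a plain Nim stack of size 4, so its Grundy value is 4.
By the Sprague-Grundy theorem, the Grundy value of a sum of independent games is the XOR of the component values.
Combined value = 2 XOR 4 = 6.

6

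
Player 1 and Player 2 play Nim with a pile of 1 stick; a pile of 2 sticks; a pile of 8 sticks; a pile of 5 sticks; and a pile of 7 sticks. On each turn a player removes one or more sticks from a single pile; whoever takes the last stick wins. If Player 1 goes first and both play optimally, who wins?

Player 1 wins

Nim-sum: 1 ⊕ 2 ⊕ 8 ⊕ 5 ⊕ 7 = 9.
The nim-sum is 9 ≠ 0, so this is an N-position: the player to move can win; Player 1 has a winning move.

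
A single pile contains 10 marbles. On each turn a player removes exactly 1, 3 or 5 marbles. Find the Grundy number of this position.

0

Compute g(0), g(1), … for moves {1, 3, 5}:
g(0) = mex{} = 0
g(1) = mex{0} = 1
g(2) = mex{1} = 0
g(3) = mex{0} = 1
g(4) = mex{1} = 0
g(5) = mex{0} = 1
g(6) = mex{1} = 0
g(7) = mex{0} = 1
g(8) = mex{1} = 0
g(9) = mex{0} = 1
g(10) = mex{1} = 0
So g(10) = 0.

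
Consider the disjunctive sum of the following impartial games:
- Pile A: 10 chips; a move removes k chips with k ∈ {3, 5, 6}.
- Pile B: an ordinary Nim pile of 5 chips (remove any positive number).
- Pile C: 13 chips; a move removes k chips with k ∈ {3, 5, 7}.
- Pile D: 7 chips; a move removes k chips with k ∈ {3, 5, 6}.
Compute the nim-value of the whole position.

Grundy values for pile A (subtraction set {3, 5, 6}):
k:     0  1  2  3  4  5  6  7  8  9 10
g(k):  0  0  0  1  1  1  2  2  2  0  0
So g(10) = 0.
Pile B is a plain Nim pile of size 5, so its Grundy value is 5.
Grundy values for pile C (subtraction set {3, 5, 7}):
k:     0  1  2  3  4  5  6  7  8  9 10 11 12 13
g(k):  0  0  0  1  1  1  2  2  2  3  0  0  0  1
So g(13) = 1.
For pile D, compute g(0), g(1), … with moves {3, 5, 6}:
g(0) = mex{} = 0
g(1) = mex{} = 0
g(2) = mex{} = 0
g(3) = mex{0} = 1
g(4) = mex{0} = 1
g(5) = mex{0} = 1
g(6) = mex{0,1} = 2
g(7) = mex{0,1} = 2
So g(7) = 2.
The value of a disjunctive sum is the nim-sum of the parts.
Combined value = 0 XOR 5 XOR 1 XOR 2 = 6.

6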